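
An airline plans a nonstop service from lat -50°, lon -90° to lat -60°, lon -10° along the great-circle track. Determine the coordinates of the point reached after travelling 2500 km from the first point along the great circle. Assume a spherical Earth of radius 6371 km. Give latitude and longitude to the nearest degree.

From cos δ = sin φ₁ sin φ₂ + cos φ₁ cos φ₂ cos Δλ, the central angle is δ ≈ 0.768 rad (44.0°). The total great-circle distance is δ·R ≈ 0.768 × 6371 ≈ 4894 km, so the target fraction is f = 2500/4894 ≈ 0.511.
Interpolate at f ≈ 0.511 with slerp weights a = sin((1−f)δ)/sin δ ≈ 0.528, b = sin(fδ)/sin δ ≈ 0.550.
p = a·p₁ + b·p₂ ≈ (0.271, -0.387, -0.881); φ = arcsin(p_z) ≈ -61.79°, λ = atan2(p_y, p_x) ≈ -55.01°.

≈ lat -62°, lon -55°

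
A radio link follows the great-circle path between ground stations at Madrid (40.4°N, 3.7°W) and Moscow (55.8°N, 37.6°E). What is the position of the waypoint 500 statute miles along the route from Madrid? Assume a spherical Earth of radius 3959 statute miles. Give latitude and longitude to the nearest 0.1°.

Write both endpoints as unit vectors p₁, p₂ with components (cos φ cos λ, cos φ sin λ, sin φ).
The central angle between the endpoints is δ = arccos(p₁·p₂) ≈ 0.540 rad (30.9°). The total great-circle distance is δ·R ≈ 0.540 × 3959 ≈ 2139 mi, so the target fraction is f = 500/2139 ≈ 0.234.
Interpolate at f ≈ 0.234 with slerp weights a = sin((1−f)δ)/sin δ ≈ 0.782, b = sin(fδ)/sin δ ≈ 0.245.
p = a·p₁ + b·p₂ ≈ (0.703, 0.046, 0.709); φ = arcsin(p_z) ≈ 45.19°, λ = atan2(p_y, p_x) ≈ 3.71°.

≈ 45.2°N, 3.7°E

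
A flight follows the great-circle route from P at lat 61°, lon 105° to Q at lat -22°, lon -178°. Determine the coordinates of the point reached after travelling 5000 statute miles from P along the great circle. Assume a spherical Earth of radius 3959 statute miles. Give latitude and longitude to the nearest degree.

≈ lat 5°, lon 168°

The haversine formula gives a central angle δ ≈ 1.799 rad (103.1°) between the endpoints. The total great-circle distance is δ·R ≈ 1.799 × 3959 ≈ 7123 mi, so the target fraction is f = 5000/7123 ≈ 0.702.
Interpolate at f ≈ 0.702 with slerp weights a = sin((1−f)δ)/sin δ ≈ 0.525, b = sin(fδ)/sin δ ≈ 0.978.
p = a·p₁ + b·p₂ ≈ (-0.972, 0.214, 0.092); φ = arcsin(p_z) ≈ 5.30°, λ = atan2(p_y, p_x) ≈ 167.59°.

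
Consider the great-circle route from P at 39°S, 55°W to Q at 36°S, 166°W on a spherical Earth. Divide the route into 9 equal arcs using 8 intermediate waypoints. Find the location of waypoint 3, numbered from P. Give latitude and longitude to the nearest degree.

From cos δ = sin φ₁ sin φ₂ + cos φ₁ cos φ₂ cos Δλ, the central angle is δ ≈ 1.426 rad (81.7°).
Interpolate at f = 3/9 with slerp weights a = sin((1−f)δ)/sin δ ≈ 0.822, b = sin(fδ)/sin δ ≈ 0.462.
p = a·p₁ + b·p₂ ≈ (0.004, -0.614, -0.789); φ = arcsin(p_z) ≈ -52.12°, λ = atan2(p_y, p_x) ≈ -89.67°.

≈ 52°S, 90°W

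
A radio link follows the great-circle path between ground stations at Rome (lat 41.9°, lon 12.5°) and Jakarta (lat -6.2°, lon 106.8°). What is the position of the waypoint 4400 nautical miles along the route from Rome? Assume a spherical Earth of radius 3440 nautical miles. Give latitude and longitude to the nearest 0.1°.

Write both endpoints as unit vectors p₁, p₂ with components (cos φ cos λ, cos φ sin λ, sin φ).
The central angle between the endpoints is δ = arccos(p₁·p₂) ≈ 1.699 rad (97.3°). The total great-circle distance is δ·R ≈ 1.699 × 3440 ≈ 5844 nmi, so the target fraction is f = 4400/5844 ≈ 0.753.
Interpolate at f ≈ 0.753 with slerp weights a = sin((1−f)δ)/sin δ ≈ 0.411, b = sin(fδ)/sin δ ≈ 0.966.
p = a·p₁ + b·p₂ ≈ (0.021, 0.985, 0.170); φ = arcsin(p_z) ≈ 9.79°, λ = atan2(p_y, p_x) ≈ 88.78°.

≈ lat 9.8°, lon 88.8°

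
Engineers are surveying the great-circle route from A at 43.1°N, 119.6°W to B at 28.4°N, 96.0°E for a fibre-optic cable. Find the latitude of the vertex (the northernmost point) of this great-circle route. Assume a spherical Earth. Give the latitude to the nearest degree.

≈ 68°N

The great circle lies in the plane with unit normal n̂ = (p₁ × p₂)/|p₁ × p₂|.
Here n̂_z ≈ -0.381; the vertex latitude is φ_max = arccos|n̂_z| ≈ 67.6°.
Check via Clairaut: cos φ_max = |cos φ₁| · sin C = cos(43.1°)·sin(31.5°) ≈ 0.381, again giving ≈ 67.6°.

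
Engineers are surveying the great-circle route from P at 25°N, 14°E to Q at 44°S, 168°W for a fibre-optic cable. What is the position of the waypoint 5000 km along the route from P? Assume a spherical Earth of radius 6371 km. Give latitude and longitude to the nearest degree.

≈ 20°S, 17°E

The haversine formula gives a central angle δ ≈ 2.809 rad (160.9°) between the endpoints. The total great-circle distance is δ·R ≈ 2.809 × 6371 ≈ 17895 km, so the target fraction is f = 5000/17895 ≈ 0.279.
Interpolate at f ≈ 0.279 with slerp weights a = sin((1−f)δ)/sin δ ≈ 2.752, b = sin(fδ)/sin δ ≈ 2.163.
p = a·p₁ + b·p₂ ≈ (0.898, 0.280, -0.340); φ = arcsin(p_z) ≈ -19.85°, λ = atan2(p_y, p_x) ≈ 17.31°.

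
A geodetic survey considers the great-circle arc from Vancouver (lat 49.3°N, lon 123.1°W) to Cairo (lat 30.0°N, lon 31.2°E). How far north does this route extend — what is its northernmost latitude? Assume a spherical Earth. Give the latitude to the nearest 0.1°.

≈ 75.7°N

The great circle lies in the plane with unit normal n̂ = (p₁ × p₂)/|p₁ × p₂|.
Here n̂_z ≈ +0.247; the vertex latitude is φ_max = arccos|n̂_z| ≈ 75.7°.
Check via Clairaut: cos φ_max = |cos φ₁| · sin C = cos(49.3°)·sin(22.3°) ≈ 0.247, again giving ≈ 75.7°.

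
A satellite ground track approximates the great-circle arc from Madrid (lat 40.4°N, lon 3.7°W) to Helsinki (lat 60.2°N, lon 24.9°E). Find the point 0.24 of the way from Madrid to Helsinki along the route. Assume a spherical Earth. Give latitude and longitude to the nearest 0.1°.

≈ lat 45.7°N, lon 1.2°E

Write both endpoints as unit vectors p₁, p₂ with components (cos φ cos λ, cos φ sin λ, sin φ).
The central angle between the endpoints is δ = arccos(p₁·p₂) ≈ 0.463 rad (26.5°).
Interpolate at f = 0.24 with slerp weights a = sin((1−f)δ)/sin δ ≈ 0.772, b = sin(fδ)/sin δ ≈ 0.248.
p = a·p₁ + b·p₂ ≈ (0.698, 0.014, 0.716); φ = arcsin(p_z) ≈ 45.69°, λ = atan2(p_y, p_x) ≈ 1.15°.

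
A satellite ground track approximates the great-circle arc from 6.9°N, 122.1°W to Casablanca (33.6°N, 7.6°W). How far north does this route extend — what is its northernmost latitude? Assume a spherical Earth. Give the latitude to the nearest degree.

The great circle lies in the plane with unit normal n̂ = (p₁ × p₂)/|p₁ × p₂|.
Here n̂_z ≈ +0.783; the vertex latitude is φ_max = arccos|n̂_z| ≈ 38.5°.

≈ 38°N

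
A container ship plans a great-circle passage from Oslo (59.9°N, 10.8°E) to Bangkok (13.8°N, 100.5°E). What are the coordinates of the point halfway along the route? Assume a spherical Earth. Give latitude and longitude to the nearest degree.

Convert each endpoint to a unit vector on the sphere (x = cos φ cos λ, y = cos φ sin λ, z = sin φ).
The central angle between the endpoints is δ = arccos(p₁·p₂) ≈ 1.360 rad (77.9°).
Interpolate at f = 1/2 with slerp weights a = sin((1−f)δ)/sin δ ≈ 0.643, b = sin(fδ)/sin δ ≈ 0.643.
p = a·p₁ + b·p₂ ≈ (0.203, 0.675, 0.710); φ = arcsin(p_z) ≈ 45.22°, λ = atan2(p_y, p_x) ≈ 73.25°.

≈ 45°N, 73°E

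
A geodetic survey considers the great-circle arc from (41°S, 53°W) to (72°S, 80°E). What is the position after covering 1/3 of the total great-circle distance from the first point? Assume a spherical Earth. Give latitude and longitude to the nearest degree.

≈ (61°S, 42°W)

Write both endpoints as unit vectors p₁, p₂ with components (cos φ cos λ, cos φ sin λ, sin φ).
The central angle between the endpoints is δ = arccos(p₁·p₂) ≈ 1.087 rad (62.3°).
Interpolate at f = 1/3 with slerp weights a = sin((1−f)δ)/sin δ ≈ 0.749, b = sin(fδ)/sin δ ≈ 0.400.
p = a·p₁ + b·p₂ ≈ (0.362, -0.330, -0.872); φ = arcsin(p_z) ≈ -60.71°, λ = atan2(p_y, p_x) ≈ -42.34°.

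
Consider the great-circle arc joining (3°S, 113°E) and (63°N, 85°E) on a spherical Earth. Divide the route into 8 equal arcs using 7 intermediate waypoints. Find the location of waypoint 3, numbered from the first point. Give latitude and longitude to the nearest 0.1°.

The haversine formula gives a central angle δ ≈ 1.209 rad (69.3°) between the endpoints.
Interpolate at f = 3/8 with slerp weights a = sin((1−f)δ)/sin δ ≈ 0.733, b = sin(fδ)/sin δ ≈ 0.468.
p = a·p₁ + b·p₂ ≈ (-0.268, 0.886, 0.379); φ = arcsin(p_z) ≈ 22.27°, λ = atan2(p_y, p_x) ≈ 106.81°.

≈ (22.3°N, 106.8°E)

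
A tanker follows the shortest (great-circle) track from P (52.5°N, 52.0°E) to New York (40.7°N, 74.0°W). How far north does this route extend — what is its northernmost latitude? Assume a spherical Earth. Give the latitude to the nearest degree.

≈ 67°N

The great circle lies in the plane with unit normal n̂ = (p₁ × p₂)/|p₁ × p₂|.
Here n̂_z ≈ -0.385; the vertex latitude is φ_max = arccos|n̂_z| ≈ 67.3°.
Check via Clairaut: cos φ_max = |cos φ₁| · sin C = cos(52.5°)·sin(39.3°) ≈ 0.385, again giving ≈ 67.3°.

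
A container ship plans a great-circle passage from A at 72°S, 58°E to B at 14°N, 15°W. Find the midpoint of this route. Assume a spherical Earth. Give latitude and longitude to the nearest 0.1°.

Convert each endpoint to a unit vector on the sphere (x = cos φ cos λ, y = cos φ sin λ, z = sin φ).
The central angle between the endpoints is δ = arccos(p₁·p₂) ≈ 1.714 rad (98.2°).
Interpolate at f = 1/2 with slerp weights a = sin((1−f)δ)/sin δ ≈ 0.764, b = sin(fδ)/sin δ ≈ 0.764.
p = a·p₁ + b·p₂ ≈ (0.841, 0.008, -0.541); φ = arcsin(p_z) ≈ -32.78°, λ = atan2(p_y, p_x) ≈ 0.57°.

≈ 32.8°S, 0.6°E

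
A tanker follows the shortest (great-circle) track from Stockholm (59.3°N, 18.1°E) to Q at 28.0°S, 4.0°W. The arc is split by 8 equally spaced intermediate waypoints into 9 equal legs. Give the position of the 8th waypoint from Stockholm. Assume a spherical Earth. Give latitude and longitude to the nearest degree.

Write both endpoints as unit vectors p₁, p₂ with components (cos φ cos λ, cos φ sin λ, sin φ).
The central angle between the endpoints is δ = arccos(p₁·p₂) ≈ 1.557 rad (89.2°).
Interpolate at f = 8/9 with slerp weights a = sin((1−f)δ)/sin δ ≈ 0.172, b = sin(fδ)/sin δ ≈ 0.983.
p = a·p₁ + b·p₂ ≈ (0.949, -0.033, -0.313); φ = arcsin(p_z) ≈ -18.26°, λ = atan2(p_y, p_x) ≈ -2.00°.

≈ 18°S, 2°W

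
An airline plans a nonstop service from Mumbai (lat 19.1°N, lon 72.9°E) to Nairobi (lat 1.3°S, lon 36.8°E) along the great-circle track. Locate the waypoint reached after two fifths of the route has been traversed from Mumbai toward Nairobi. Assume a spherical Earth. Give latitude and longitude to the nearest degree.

From cos δ = sin φ₁ sin φ₂ + cos φ₁ cos φ₂ cos Δλ, the central angle is δ ≈ 0.714 rad (40.9°).
Interpolate at f = 2/5 with slerp weights a = sin((1−f)δ)/sin δ ≈ 0.634, b = sin(fδ)/sin δ ≈ 0.430.
p = a·p₁ + b·p₂ ≈ (0.521, 0.831, 0.198); φ = arcsin(p_z) ≈ 11.41°, λ = atan2(p_y, p_x) ≈ 57.92°.

≈ lat 11°N, lon 58°E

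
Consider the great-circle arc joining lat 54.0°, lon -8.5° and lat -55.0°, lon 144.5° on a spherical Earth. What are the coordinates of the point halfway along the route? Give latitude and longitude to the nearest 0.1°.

≈ lat -2.1°, lon 65.1°

From cos δ = sin φ₁ sin φ₂ + cos φ₁ cos φ₂ cos Δλ, the central angle is δ ≈ 2.869 rad (164.4°).
Interpolate at f = 1/2 with slerp weights a = sin((1−f)δ)/sin δ ≈ 3.681, b = sin(fδ)/sin δ ≈ 3.681.
p = a·p₁ + b·p₂ ≈ (0.421, 0.906, -0.037); φ = arcsin(p_z) ≈ -2.14°, λ = atan2(p_y, p_x) ≈ 65.08°.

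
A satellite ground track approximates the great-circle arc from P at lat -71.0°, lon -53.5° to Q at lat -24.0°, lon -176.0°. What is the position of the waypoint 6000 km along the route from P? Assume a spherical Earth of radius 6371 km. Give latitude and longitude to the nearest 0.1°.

≈ lat -45.8°, lon -166.9°

Write both endpoints as unit vectors p₁, p₂ with components (cos φ cos λ, cos φ sin λ, sin φ).
The central angle between the endpoints is δ = arccos(p₁·p₂) ≈ 1.344 rad (77.0°). The total great-circle distance is δ·R ≈ 1.344 × 6371 ≈ 8563 km, so the target fraction is f = 6000/8563 ≈ 0.701.
Interpolate at f ≈ 0.701 with slerp weights a = sin((1−f)δ)/sin δ ≈ 0.402, b = sin(fδ)/sin δ ≈ 0.830.
p = a·p₁ + b·p₂ ≈ (-0.678, -0.158, -0.717); φ = arcsin(p_z) ≈ -45.85°, λ = atan2(p_y, p_x) ≈ -166.89°.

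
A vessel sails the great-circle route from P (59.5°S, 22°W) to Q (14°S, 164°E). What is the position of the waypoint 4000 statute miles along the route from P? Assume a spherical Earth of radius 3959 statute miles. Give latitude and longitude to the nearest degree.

From cos δ = sin φ₁ sin φ₂ + cos φ₁ cos φ₂ cos Δλ, the central angle is δ ≈ 1.856 rad (106.3°). The total great-circle distance is δ·R ≈ 1.856 × 3959 ≈ 7348 mi, so the target fraction is f = 4000/7348 ≈ 0.544.
Interpolate at f ≈ 0.544 with slerp weights a = sin((1−f)δ)/sin δ ≈ 0.780, b = sin(fδ)/sin δ ≈ 0.883.
p = a·p₁ + b·p₂ ≈ (-0.456, 0.088, -0.885); φ = arcsin(p_z) ≈ -62.31°, λ = atan2(p_y, p_x) ≈ 169.11°.

≈ (62°S, 169°E)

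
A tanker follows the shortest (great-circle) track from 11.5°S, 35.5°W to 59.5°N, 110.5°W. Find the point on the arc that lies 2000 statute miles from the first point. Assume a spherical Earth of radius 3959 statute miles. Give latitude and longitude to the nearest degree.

≈ 14°N, 50°W

From cos δ = sin φ₁ sin φ₂ + cos φ₁ cos φ₂ cos Δλ, the central angle is δ ≈ 1.614 rad (92.5°). The total great-circle distance is δ·R ≈ 1.614 × 3959 ≈ 6389 mi, so the target fraction is f = 2000/6389 ≈ 0.313.
Interpolate at f ≈ 0.313 with slerp weights a = sin((1−f)δ)/sin δ ≈ 0.896, b = sin(fδ)/sin δ ≈ 0.484.
p = a·p₁ + b·p₂ ≈ (0.629, -0.740, 0.239); φ = arcsin(p_z) ≈ 13.81°, λ = atan2(p_y, p_x) ≈ -49.66°.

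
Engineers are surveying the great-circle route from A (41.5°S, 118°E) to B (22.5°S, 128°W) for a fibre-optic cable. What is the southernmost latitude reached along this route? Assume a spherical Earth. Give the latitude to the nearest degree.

≈ 51°S

The great circle lies in the plane with unit normal n̂ = (p₁ × p₂)/|p₁ × p₂|.
Here n̂_z ≈ +0.632; the vertex latitude is φ_max = arccos|n̂_z| ≈ 50.8°.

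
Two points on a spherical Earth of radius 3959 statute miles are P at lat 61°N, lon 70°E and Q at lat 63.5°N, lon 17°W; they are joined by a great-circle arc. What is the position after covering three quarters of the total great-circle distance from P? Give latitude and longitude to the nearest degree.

≈ lat 68°N, lon 3°E

The haversine formula gives a central angle δ ≈ 0.653 rad (37.4°) between the endpoints.
Interpolate at f = 3/4 with slerp weights a = sin((1−f)δ)/sin δ ≈ 0.268, b = sin(fδ)/sin δ ≈ 0.774.
p = a·p₁ + b·p₂ ≈ (0.375, 0.021, 0.927); φ = arcsin(p_z) ≈ 67.96°, λ = atan2(p_y, p_x) ≈ 3.19°.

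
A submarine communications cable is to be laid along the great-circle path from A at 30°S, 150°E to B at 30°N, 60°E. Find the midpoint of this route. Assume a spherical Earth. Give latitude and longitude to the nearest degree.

≈ 0°N, 105°E

Convert each endpoint to a unit vector on the sphere (x = cos φ cos λ, y = cos φ sin λ, z = sin φ).
The central angle between the endpoints is δ = arccos(p₁·p₂) ≈ 1.823 rad (104.5°).
Interpolate at f = 1/2 with slerp weights a = sin((1−f)δ)/sin δ ≈ 0.816, b = sin(fδ)/sin δ ≈ 0.816.
p = a·p₁ + b·p₂ ≈ (-0.259, 0.966, 0.000); φ = arcsin(p_z) ≈ 0.00°, λ = atan2(p_y, p_x) ≈ 105.00°.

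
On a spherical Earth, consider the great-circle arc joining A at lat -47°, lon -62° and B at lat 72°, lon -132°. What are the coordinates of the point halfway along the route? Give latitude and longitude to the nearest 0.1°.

≈ lat 14.7°, lon -82.2°

From cos δ = sin φ₁ sin φ₂ + cos φ₁ cos φ₂ cos Δλ, the central angle is δ ≈ 2.244 rad (128.6°).
Interpolate at f = 1/2 with slerp weights a = sin((1−f)δ)/sin δ ≈ 1.152, b = sin(fδ)/sin δ ≈ 1.152.
p = a·p₁ + b·p₂ ≈ (0.131, -0.959, 0.253); φ = arcsin(p_z) ≈ 14.67°, λ = atan2(p_y, p_x) ≈ -82.24°.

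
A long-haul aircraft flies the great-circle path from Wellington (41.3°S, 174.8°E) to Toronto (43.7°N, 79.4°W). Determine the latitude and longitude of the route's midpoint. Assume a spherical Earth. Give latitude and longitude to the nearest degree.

≈ 2°N, 134°W

Write both endpoints as unit vectors p₁, p₂ with components (cos φ cos λ, cos φ sin λ, sin φ).
The central angle between the endpoints is δ = arccos(p₁·p₂) ≈ 2.219 rad (127.1°).
Interpolate at f = 1/2 with slerp weights a = sin((1−f)δ)/sin δ ≈ 1.123, b = sin(fδ)/sin δ ≈ 1.123.
p = a·p₁ + b·p₂ ≈ (-0.691, -0.722, 0.035); φ = arcsin(p_z) ≈ 1.99°, λ = atan2(p_y, p_x) ≈ -133.75°.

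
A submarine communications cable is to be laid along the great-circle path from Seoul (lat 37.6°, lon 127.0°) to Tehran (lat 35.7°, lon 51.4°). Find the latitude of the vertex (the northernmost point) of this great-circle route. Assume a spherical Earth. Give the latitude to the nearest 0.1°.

≈ 43.3°

The great circle lies in the plane with unit normal n̂ = (p₁ × p₂)/|p₁ × p₂|.
Here n̂_z ≈ -0.728; the vertex latitude is φ_max = arccos|n̂_z| ≈ 43.3°.
Check via Clairaut: cos φ_max = |cos φ₁| · sin C = cos(37.6°)·sin(66.7°) ≈ 0.728, again giving ≈ 43.3°.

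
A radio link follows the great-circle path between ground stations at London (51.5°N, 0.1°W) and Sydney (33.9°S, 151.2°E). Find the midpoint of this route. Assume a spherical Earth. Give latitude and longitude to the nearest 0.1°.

≈ 28.6°N, 104.7°E

Convert each endpoint to a unit vector on the sphere (x = cos φ cos λ, y = cos φ sin λ, z = sin φ).
The central angle between the endpoints is δ = arccos(p₁·p₂) ≈ 2.668 rad (152.8°).
Interpolate at f = 1/2 with slerp weights a = sin((1−f)δ)/sin δ ≈ 2.129, b = sin(fδ)/sin δ ≈ 2.129.
p = a·p₁ + b·p₂ ≈ (-0.223, 0.849, 0.479); φ = arcsin(p_z) ≈ 28.61°, λ = atan2(p_y, p_x) ≈ 104.73°.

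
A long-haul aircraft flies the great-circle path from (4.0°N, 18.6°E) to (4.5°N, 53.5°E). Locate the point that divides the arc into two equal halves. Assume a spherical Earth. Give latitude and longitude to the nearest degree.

≈ (4°N, 36°E)

The haversine formula gives a central angle δ ≈ 0.607 rad (34.8°) between the endpoints.
Interpolate at f = 1/2 with slerp weights a = sin((1−f)δ)/sin δ ≈ 0.524, b = sin(fδ)/sin δ ≈ 0.524.
p = a·p₁ + b·p₂ ≈ (0.806, 0.587, 0.078); φ = arcsin(p_z) ≈ 4.45°, λ = atan2(p_y, p_x) ≈ 36.04°.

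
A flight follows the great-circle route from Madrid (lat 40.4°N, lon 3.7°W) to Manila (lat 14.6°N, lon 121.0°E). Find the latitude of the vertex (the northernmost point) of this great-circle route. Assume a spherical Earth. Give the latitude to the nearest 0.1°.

≈ 51.2°N

The great circle lies in the plane with unit normal n̂ = (p₁ × p₂)/|p₁ × p₂|.
Here n̂_z ≈ +0.627; the vertex latitude is φ_max = arccos|n̂_z| ≈ 51.2°.
Check via Clairaut: cos φ_max = |cos φ₁| · sin C = cos(40.4°)·sin(55.4°) ≈ 0.627, again giving ≈ 51.2°.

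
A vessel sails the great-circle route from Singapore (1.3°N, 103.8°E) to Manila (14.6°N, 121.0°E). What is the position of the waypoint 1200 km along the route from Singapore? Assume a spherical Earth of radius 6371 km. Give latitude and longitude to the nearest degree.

The haversine formula gives a central angle δ ≈ 0.377 rad (21.6°) between the endpoints. The total great-circle distance is δ·R ≈ 0.377 × 6371 ≈ 2399 km, so the target fraction is f = 1200/2399 ≈ 0.500.
Interpolate at f ≈ 0.500 with slerp weights a = sin((1−f)δ)/sin δ ≈ 0.509, b = sin(fδ)/sin δ ≈ 0.509.
p = a·p₁ + b·p₂ ≈ (-0.375, 0.916, 0.140); φ = arcsin(p_z) ≈ 8.04°, λ = atan2(p_y, p_x) ≈ 112.26°.

≈ 8°N, 112°E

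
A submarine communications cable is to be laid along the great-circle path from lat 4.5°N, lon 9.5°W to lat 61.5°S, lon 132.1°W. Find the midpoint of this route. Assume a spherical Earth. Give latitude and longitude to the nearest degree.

Write both endpoints as unit vectors p₁, p₂ with components (cos φ cos λ, cos φ sin λ, sin φ).
The central angle between the endpoints is δ = arccos(p₁·p₂) ≈ 1.902 rad (109.0°).
Interpolate at f = 1/2 with slerp weights a = sin((1−f)δ)/sin δ ≈ 0.861, b = sin(fδ)/sin δ ≈ 0.861.
p = a·p₁ + b·p₂ ≈ (0.571, -0.446, -0.689); φ = arcsin(p_z) ≈ -43.55°, λ = atan2(p_y, p_x) ≈ -38.02°.

≈ lat 44°S, lon 38°W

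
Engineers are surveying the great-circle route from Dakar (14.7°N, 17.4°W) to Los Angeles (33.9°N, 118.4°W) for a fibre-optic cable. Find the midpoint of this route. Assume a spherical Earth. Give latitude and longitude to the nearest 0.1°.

Write both endpoints as unit vectors p₁, p₂ with components (cos φ cos λ, cos φ sin λ, sin φ).
The central angle between the endpoints is δ = arccos(p₁·p₂) ≈ 1.582 rad (90.7°).
Interpolate at f = 1/2 with slerp weights a = sin((1−f)δ)/sin δ ≈ 0.711, b = sin(fδ)/sin δ ≈ 0.711.
p = a·p₁ + b·p₂ ≈ (0.376, -0.725, 0.577); φ = arcsin(p_z) ≈ 35.25°, λ = atan2(p_y, p_x) ≈ -62.61°.

≈ 35.3°N, 62.6°W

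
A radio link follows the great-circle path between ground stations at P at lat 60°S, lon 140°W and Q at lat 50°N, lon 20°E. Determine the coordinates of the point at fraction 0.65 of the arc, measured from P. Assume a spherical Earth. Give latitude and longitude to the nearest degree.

≈ lat 0°N, lon 14°W

From cos δ = sin φ₁ sin φ₂ + cos φ₁ cos φ₂ cos Δλ, the central angle is δ ≈ 2.878 rad (164.9°).
Interpolate at f = 0.65 with slerp weights a = sin((1−f)δ)/sin δ ≈ 3.243, b = sin(fδ)/sin δ ≈ 3.665.
p = a·p₁ + b·p₂ ≈ (0.972, -0.237, -0.001); φ = arcsin(p_z) ≈ -0.05°, λ = atan2(p_y, p_x) ≈ -13.68°.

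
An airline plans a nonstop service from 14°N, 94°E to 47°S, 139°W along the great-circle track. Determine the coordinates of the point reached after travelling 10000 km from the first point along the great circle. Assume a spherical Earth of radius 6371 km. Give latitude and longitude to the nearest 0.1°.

≈ 46.4°S, 168.7°E

Write both endpoints as unit vectors p₁, p₂ with components (cos φ cos λ, cos φ sin λ, sin φ).
The central angle between the endpoints is δ = arccos(p₁·p₂) ≈ 2.184 rad (125.1°). The total great-circle distance is δ·R ≈ 2.184 × 6371 ≈ 13912 km, so the target fraction is f = 10000/13912 ≈ 0.719.
Interpolate at f ≈ 0.719 with slerp weights a = sin((1−f)δ)/sin δ ≈ 0.704, b = sin(fδ)/sin δ ≈ 1.222.
p = a·p₁ + b·p₂ ≈ (-0.677, 0.135, -0.724); φ = arcsin(p_z) ≈ -46.36°, λ = atan2(p_y, p_x) ≈ 168.74°.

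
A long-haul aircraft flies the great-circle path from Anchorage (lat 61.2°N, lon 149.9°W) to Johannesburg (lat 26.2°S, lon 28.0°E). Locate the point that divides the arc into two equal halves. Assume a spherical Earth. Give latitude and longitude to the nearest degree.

≈ lat 46°N, lon 26°E

The haversine formula gives a central angle δ ≈ 2.530 rad (145.0°) between the endpoints.
Interpolate at f = 1/2 with slerp weights a = sin((1−f)δ)/sin δ ≈ 1.661, b = sin(fδ)/sin δ ≈ 1.661.
p = a·p₁ + b·p₂ ≈ (0.624, 0.298, 0.722); φ = arcsin(p_z) ≈ 46.25°, λ = atan2(p_y, p_x) ≈ 25.57°.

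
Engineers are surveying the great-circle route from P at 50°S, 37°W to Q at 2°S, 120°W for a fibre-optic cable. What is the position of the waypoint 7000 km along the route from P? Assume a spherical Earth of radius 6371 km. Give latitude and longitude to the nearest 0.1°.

Convert each endpoint to a unit vector on the sphere (x = cos φ cos λ, y = cos φ sin λ, z = sin φ).
The central angle between the endpoints is δ = arccos(p₁·p₂) ≈ 1.466 rad (84.0°). The total great-circle distance is δ·R ≈ 1.466 × 6371 ≈ 9337 km, so the target fraction is f = 7000/9337 ≈ 0.750.
Interpolate at f ≈ 0.750 with slerp weights a = sin((1−f)δ)/sin δ ≈ 0.361, b = sin(fδ)/sin δ ≈ 0.896.
p = a·p₁ + b·p₂ ≈ (-0.262, -0.915, -0.308); φ = arcsin(p_z) ≈ -17.91°, λ = atan2(p_y, p_x) ≈ -106.01°.

≈ 17.9°S, 106.0°W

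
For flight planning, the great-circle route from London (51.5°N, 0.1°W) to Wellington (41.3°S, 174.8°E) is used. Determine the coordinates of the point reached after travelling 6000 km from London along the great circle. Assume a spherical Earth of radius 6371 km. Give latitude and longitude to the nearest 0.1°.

≈ (68.5°N, 127.8°E)

Convert each endpoint to a unit vector on the sphere (x = cos φ cos λ, y = cos φ sin λ, z = sin φ).
The central angle between the endpoints is δ = arccos(p₁·p₂) ≈ 2.953 rad (169.2°). The total great-circle distance is δ·R ≈ 2.953 × 6371 ≈ 18816 km, so the target fraction is f = 6000/18816 ≈ 0.319.
Interpolate at f ≈ 0.319 with slerp weights a = sin((1−f)δ)/sin δ ≈ 4.834, b = sin(fδ)/sin δ ≈ 4.322.
p = a·p₁ + b·p₂ ≈ (-0.224, 0.289, 0.931); φ = arcsin(p_z) ≈ 68.54°, λ = atan2(p_y, p_x) ≈ 127.82°.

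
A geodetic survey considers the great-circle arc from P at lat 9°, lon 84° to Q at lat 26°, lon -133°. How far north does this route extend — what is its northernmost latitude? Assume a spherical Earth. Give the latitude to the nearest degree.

The great circle lies in the plane with unit normal n̂ = (p₁ × p₂)/|p₁ × p₂|.
Here n̂_z ≈ +0.696; the vertex latitude is φ_max = arccos|n̂_z| ≈ 45.9°.
Check via Clairaut: cos φ_max = |cos φ₁| · sin C = cos(9.0°)·sin(44.8°) ≈ 0.696, again giving ≈ 45.9°.

≈ 46°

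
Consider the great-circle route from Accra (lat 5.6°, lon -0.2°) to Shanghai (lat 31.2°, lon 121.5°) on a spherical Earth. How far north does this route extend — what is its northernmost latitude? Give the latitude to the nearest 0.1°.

The great circle lies in the plane with unit normal n̂ = (p₁ × p₂)/|p₁ × p₂|.
Here n̂_z ≈ +0.789; the vertex latitude is φ_max = arccos|n̂_z| ≈ 37.9°.

≈ 37.9°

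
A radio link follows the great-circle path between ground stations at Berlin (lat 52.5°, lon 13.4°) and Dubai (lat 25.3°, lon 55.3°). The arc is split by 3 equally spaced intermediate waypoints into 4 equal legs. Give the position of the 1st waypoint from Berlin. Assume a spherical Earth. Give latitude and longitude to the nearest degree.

≈ lat 47°, lon 27°

Write both endpoints as unit vectors p₁, p₂ with components (cos φ cos λ, cos φ sin λ, sin φ).
The central angle between the endpoints is δ = arccos(p₁·p₂) ≈ 0.725 rad (41.5°).
Interpolate at f = 1/4 with slerp weights a = sin((1−f)δ)/sin δ ≈ 0.780, b = sin(fδ)/sin δ ≈ 0.272.
p = a·p₁ + b·p₂ ≈ (0.602, 0.312, 0.735); φ = arcsin(p_z) ≈ 47.31°, λ = atan2(p_y, p_x) ≈ 27.41°.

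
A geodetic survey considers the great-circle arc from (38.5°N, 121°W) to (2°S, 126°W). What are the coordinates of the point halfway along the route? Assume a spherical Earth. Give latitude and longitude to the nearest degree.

≈ (18°N, 124°W)

Write both endpoints as unit vectors p₁, p₂ with components (cos φ cos λ, cos φ sin λ, sin φ).
The central angle between the endpoints is δ = arccos(p₁·p₂) ≈ 0.711 rad (40.8°).
Interpolate at f = 1/2 with slerp weights a = sin((1−f)δ)/sin δ ≈ 0.533, b = sin(fδ)/sin δ ≈ 0.533.
p = a·p₁ + b·p₂ ≈ (-0.528, -0.789, 0.313); φ = arcsin(p_z) ≈ 18.27°, λ = atan2(p_y, p_x) ≈ -123.80°.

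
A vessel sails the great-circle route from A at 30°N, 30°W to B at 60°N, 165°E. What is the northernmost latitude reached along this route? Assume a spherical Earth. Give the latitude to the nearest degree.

≈ 84°N

The great circle lies in the plane with unit normal n̂ = (p₁ × p₂)/|p₁ × p₂|.
Here n̂_z ≈ -0.112; the vertex latitude is φ_max = arccos|n̂_z| ≈ 83.6°.
Check via Clairaut: cos φ_max = |cos φ₁| · sin C = cos(30.0°)·sin(7.4°) ≈ 0.112, again giving ≈ 83.6°.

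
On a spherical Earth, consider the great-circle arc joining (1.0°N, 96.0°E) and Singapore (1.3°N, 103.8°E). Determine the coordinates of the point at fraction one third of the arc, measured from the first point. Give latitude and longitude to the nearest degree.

Convert each endpoint to a unit vector on the sphere (x = cos φ cos λ, y = cos φ sin λ, z = sin φ).
The central angle between the endpoints is δ = arccos(p₁·p₂) ≈ 0.136 rad (7.8°).
Interpolate at f = 1/3 with slerp weights a = sin((1−f)δ)/sin δ ≈ 0.668, b = sin(fδ)/sin δ ≈ 0.334.
p = a·p₁ + b·p₂ ≈ (-0.150, 0.989, 0.019); φ = arcsin(p_z) ≈ 1.10°, λ = atan2(p_y, p_x) ≈ 98.60°.

≈ (1°N, 99°E)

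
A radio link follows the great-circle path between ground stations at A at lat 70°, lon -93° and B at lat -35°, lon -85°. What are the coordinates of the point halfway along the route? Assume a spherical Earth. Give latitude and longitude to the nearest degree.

Convert each endpoint to a unit vector on the sphere (x = cos φ cos λ, y = cos φ sin λ, z = sin φ).
The central angle between the endpoints is δ = arccos(p₁·p₂) ≈ 1.835 rad (105.2°).
Interpolate at f = 1/2 with slerp weights a = sin((1−f)δ)/sin δ ≈ 0.823, b = sin(fδ)/sin δ ≈ 0.823.
p = a·p₁ + b·p₂ ≈ (0.044, -0.953, 0.301); φ = arcsin(p_z) ≈ 17.53°, λ = atan2(p_y, p_x) ≈ -87.35°.

≈ lat 18°, lon -87°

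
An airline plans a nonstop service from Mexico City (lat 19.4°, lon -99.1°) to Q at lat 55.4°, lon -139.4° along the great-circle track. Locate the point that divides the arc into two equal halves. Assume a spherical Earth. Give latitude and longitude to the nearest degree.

Convert each endpoint to a unit vector on the sphere (x = cos φ cos λ, y = cos φ sin λ, z = sin φ).
The central angle between the endpoints is δ = arccos(p₁·p₂) ≈ 0.820 rad (47.0°).
Interpolate at f = 1/2 with slerp weights a = sin((1−f)δ)/sin δ ≈ 0.545, b = sin(fδ)/sin δ ≈ 0.545.
p = a·p₁ + b·p₂ ≈ (-0.316, -0.709, 0.630); φ = arcsin(p_z) ≈ 39.04°, λ = atan2(p_y, p_x) ≈ -114.04°.

≈ lat 39°, lon -114°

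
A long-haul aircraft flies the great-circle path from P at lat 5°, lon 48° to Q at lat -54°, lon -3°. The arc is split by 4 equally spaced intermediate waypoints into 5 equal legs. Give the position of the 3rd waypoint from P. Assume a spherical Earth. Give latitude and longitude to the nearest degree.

≈ lat -33°, lon 25°

From cos δ = sin φ₁ sin φ₂ + cos φ₁ cos φ₂ cos Δλ, the central angle is δ ≈ 1.268 rad (72.7°).
Interpolate at f = 3/5 with slerp weights a = sin((1−f)δ)/sin δ ≈ 0.509, b = sin(fδ)/sin δ ≈ 0.722.
p = a·p₁ + b·p₂ ≈ (0.763, 0.355, -0.540); φ = arcsin(p_z) ≈ -32.69°, λ = atan2(p_y, p_x) ≈ 24.91°.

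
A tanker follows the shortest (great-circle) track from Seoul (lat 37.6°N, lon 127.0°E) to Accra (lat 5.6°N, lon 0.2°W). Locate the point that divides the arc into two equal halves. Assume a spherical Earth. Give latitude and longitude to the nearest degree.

Convert each endpoint to a unit vector on the sphere (x = cos φ cos λ, y = cos φ sin λ, z = sin φ).
The central angle between the endpoints is δ = arccos(p₁·p₂) ≈ 2.001 rad (114.7°).
Interpolate at f = 1/2 with slerp weights a = sin((1−f)δ)/sin δ ≈ 0.926, b = sin(fδ)/sin δ ≈ 0.926.
p = a·p₁ + b·p₂ ≈ (0.480, 0.583, 0.656); φ = arcsin(p_z) ≈ 40.96°, λ = atan2(p_y, p_x) ≈ 50.52°.

≈ lat 41°N, lon 51°E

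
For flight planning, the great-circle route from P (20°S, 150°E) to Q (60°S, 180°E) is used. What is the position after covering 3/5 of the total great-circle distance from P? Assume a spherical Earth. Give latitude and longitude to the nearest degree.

From cos δ = sin φ₁ sin φ₂ + cos φ₁ cos φ₂ cos Δλ, the central angle is δ ≈ 0.791 rad (45.3°).
Interpolate at f = 3/5 with slerp weights a = sin((1−f)δ)/sin δ ≈ 0.438, b = sin(fδ)/sin δ ≈ 0.643.
p = a·p₁ + b·p₂ ≈ (-0.677, 0.206, -0.706); φ = arcsin(p_z) ≈ -44.93°, λ = atan2(p_y, p_x) ≈ 163.12°.

≈ (45°S, 163°E)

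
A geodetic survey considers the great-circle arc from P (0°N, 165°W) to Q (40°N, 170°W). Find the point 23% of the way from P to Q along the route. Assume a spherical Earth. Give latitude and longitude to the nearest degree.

≈ (9°N, 166°W)

The haversine formula gives a central angle δ ≈ 0.703 rad (40.3°) between the endpoints.
Interpolate at f = 0.23 with slerp weights a = sin((1−f)δ)/sin δ ≈ 0.797, b = sin(fδ)/sin δ ≈ 0.249.
p = a·p₁ + b·p₂ ≈ (-0.958, -0.239, 0.160); φ = arcsin(p_z) ≈ 9.21°, λ = atan2(p_y, p_x) ≈ -165.96°.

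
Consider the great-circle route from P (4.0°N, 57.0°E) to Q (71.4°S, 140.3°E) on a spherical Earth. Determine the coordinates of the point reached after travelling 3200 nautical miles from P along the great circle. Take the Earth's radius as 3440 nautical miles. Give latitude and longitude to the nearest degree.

≈ (46°S, 78°E)

From cos δ = sin φ₁ sin φ₂ + cos φ₁ cos φ₂ cos Δλ, the central angle is δ ≈ 1.600 rad (91.7°). The total great-circle distance is δ·R ≈ 1.600 × 3440 ≈ 5503 nmi, so the target fraction is f = 3200/5503 ≈ 0.581.
Interpolate at f ≈ 0.581 with slerp weights a = sin((1−f)δ)/sin δ ≈ 0.621, b = sin(fδ)/sin δ ≈ 0.802.
p = a·p₁ + b·p₂ ≈ (0.141, 0.683, -0.717); φ = arcsin(p_z) ≈ -45.80°, λ = atan2(p_y, p_x) ≈ 78.37°.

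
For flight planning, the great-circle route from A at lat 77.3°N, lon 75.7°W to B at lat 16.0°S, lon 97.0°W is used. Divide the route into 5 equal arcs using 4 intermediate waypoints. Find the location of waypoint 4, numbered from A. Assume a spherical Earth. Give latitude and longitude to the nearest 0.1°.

From cos δ = sin φ₁ sin φ₂ + cos φ₁ cos φ₂ cos Δλ, the central angle is δ ≈ 1.643 rad (94.1°).
Interpolate at f = 4/5 with slerp weights a = sin((1−f)δ)/sin δ ≈ 0.324, b = sin(fδ)/sin δ ≈ 0.970.
p = a·p₁ + b·p₂ ≈ (-0.096, -0.994, 0.048); φ = arcsin(p_z) ≈ 2.77°, λ = atan2(p_y, p_x) ≈ -95.52°.

≈ lat 2.8°N, lon 95.5°W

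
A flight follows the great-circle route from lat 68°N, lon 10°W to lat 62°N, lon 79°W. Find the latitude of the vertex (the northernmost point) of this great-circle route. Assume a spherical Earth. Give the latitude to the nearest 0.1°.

≈ 69.6°N

The great circle lies in the plane with unit normal n̂ = (p₁ × p₂)/|p₁ × p₂|.
Here n̂_z ≈ -0.348; the vertex latitude is φ_max = arccos|n̂_z| ≈ 69.6°.
Check via Clairaut: cos φ_max = |cos φ₁| · sin C = cos(68.0°)·sin(68.3°) ≈ 0.348, again giving ≈ 69.6°.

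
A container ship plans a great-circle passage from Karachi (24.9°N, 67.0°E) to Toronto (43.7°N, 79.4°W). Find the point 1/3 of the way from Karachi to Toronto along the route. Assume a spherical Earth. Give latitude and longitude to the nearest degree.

≈ 55°N, 43°E

From cos δ = sin φ₁ sin φ₂ + cos φ₁ cos φ₂ cos Δλ, the central angle is δ ≈ 1.829 rad (104.8°).
Interpolate at f = 1/3 with slerp weights a = sin((1−f)δ)/sin δ ≈ 0.971, b = sin(fδ)/sin δ ≈ 0.592.
p = a·p₁ + b·p₂ ≈ (0.423, 0.390, 0.818); φ = arcsin(p_z) ≈ 54.88°, λ = atan2(p_y, p_x) ≈ 42.68°.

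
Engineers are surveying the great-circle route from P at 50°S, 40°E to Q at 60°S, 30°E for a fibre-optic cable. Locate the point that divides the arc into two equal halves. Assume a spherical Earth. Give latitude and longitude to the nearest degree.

≈ 55°S, 36°E

Write both endpoints as unit vectors p₁, p₂ with components (cos φ cos λ, cos φ sin λ, sin φ).
The central angle between the endpoints is δ = arccos(p₁·p₂) ≈ 0.201 rad (11.5°).
Interpolate at f = 1/2 with slerp weights a = sin((1−f)δ)/sin δ ≈ 0.503, b = sin(fδ)/sin δ ≈ 0.503.
p = a·p₁ + b·p₂ ≈ (0.465, 0.333, -0.820); φ = arcsin(p_z) ≈ -55.10°, λ = atan2(p_y, p_x) ≈ 35.63°.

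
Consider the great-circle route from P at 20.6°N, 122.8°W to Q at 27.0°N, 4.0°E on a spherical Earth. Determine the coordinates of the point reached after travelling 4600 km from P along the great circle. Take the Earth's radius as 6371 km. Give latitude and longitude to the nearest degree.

Convert each endpoint to a unit vector on the sphere (x = cos φ cos λ, y = cos φ sin λ, z = sin φ).
The central angle between the endpoints is δ = arccos(p₁·p₂) ≈ 1.918 rad (109.9°). The total great-circle distance is δ·R ≈ 1.918 × 6371 ≈ 12217 km, so the target fraction is f = 4600/12217 ≈ 0.377.
Interpolate at f ≈ 0.377 with slerp weights a = sin((1−f)δ)/sin δ ≈ 0.989, b = sin(fδ)/sin δ ≈ 0.703.
p = a·p₁ + b·p₂ ≈ (0.123, -0.735, 0.667); φ = arcsin(p_z) ≈ 41.84°, λ = atan2(p_y, p_x) ≈ -80.50°.

≈ 42°N, 80°W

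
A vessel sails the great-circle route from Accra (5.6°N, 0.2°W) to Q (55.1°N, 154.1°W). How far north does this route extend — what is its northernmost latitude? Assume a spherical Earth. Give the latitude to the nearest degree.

The great circle lies in the plane with unit normal n̂ = (p₁ × p₂)/|p₁ × p₂|.
Here n̂_z ≈ -0.278; the vertex latitude is φ_max = arccos|n̂_z| ≈ 73.9°.
Check via Clairaut: cos φ_max = |cos φ₁| · sin C = cos(5.6°)·sin(16.2°) ≈ 0.278, again giving ≈ 73.9°.

≈ 74°N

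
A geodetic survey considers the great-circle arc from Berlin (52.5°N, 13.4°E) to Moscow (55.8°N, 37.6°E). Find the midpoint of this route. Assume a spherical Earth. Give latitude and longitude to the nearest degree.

The haversine formula gives a central angle δ ≈ 0.253 rad (14.5°) between the endpoints.
Interpolate at f = 1/2 with slerp weights a = sin((1−f)δ)/sin δ ≈ 0.504, b = sin(fδ)/sin δ ≈ 0.504.
p = a·p₁ + b·p₂ ≈ (0.523, 0.244, 0.817); φ = arcsin(p_z) ≈ 54.76°, λ = atan2(p_y, p_x) ≈ 25.01°.

≈ 55°N, 25°E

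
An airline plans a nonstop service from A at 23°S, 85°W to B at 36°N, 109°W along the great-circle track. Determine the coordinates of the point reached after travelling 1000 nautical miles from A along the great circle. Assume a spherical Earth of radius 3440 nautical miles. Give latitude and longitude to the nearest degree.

≈ 7°S, 91°W

Write both endpoints as unit vectors p₁, p₂ with components (cos φ cos λ, cos φ sin λ, sin φ).
The central angle between the endpoints is δ = arccos(p₁·p₂) ≈ 1.103 rad (63.2°). The total great-circle distance is δ·R ≈ 1.103 × 3440 ≈ 3795 nmi, so the target fraction is f = 1000/3795 ≈ 0.263.
Interpolate at f ≈ 0.263 with slerp weights a = sin((1−f)δ)/sin δ ≈ 0.813, b = sin(fδ)/sin δ ≈ 0.321.
p = a·p₁ + b·p₂ ≈ (-0.019, -0.991, -0.129); φ = arcsin(p_z) ≈ -7.42°, λ = atan2(p_y, p_x) ≈ -91.12°.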